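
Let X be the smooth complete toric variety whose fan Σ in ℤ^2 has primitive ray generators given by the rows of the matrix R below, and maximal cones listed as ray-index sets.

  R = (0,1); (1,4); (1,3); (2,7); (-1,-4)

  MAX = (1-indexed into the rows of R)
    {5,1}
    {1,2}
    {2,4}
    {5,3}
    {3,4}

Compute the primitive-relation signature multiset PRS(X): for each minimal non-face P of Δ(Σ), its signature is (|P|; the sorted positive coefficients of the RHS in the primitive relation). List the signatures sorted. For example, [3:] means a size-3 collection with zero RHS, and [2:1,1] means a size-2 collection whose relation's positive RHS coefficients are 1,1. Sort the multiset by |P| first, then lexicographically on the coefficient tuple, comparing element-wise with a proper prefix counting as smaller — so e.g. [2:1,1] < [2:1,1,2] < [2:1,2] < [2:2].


Σ has 5 primitive collections:

  {2,5}:  v_{2} + v_{5} = 0 ; sig = [2:]
  {1,3}:  v_{1} + v_{3} = v_{2} ; sig = [2:1]
  {2,3}:  v_{2} + v_{3} = v_{4} ; sig = [2:1]
  {4,5}:  v_{4} + v_{5} = v_{3} ; sig = [2:1]
  {1,4}:  v_{1} + v_{4} = 2·v_{2} ; sig = [2:2]

Signatures (|P|; sorted positive RHS coefficients), sorted:
    [2:]
    [2:1]
    [2:1]
    [2:1]
    [2:2]


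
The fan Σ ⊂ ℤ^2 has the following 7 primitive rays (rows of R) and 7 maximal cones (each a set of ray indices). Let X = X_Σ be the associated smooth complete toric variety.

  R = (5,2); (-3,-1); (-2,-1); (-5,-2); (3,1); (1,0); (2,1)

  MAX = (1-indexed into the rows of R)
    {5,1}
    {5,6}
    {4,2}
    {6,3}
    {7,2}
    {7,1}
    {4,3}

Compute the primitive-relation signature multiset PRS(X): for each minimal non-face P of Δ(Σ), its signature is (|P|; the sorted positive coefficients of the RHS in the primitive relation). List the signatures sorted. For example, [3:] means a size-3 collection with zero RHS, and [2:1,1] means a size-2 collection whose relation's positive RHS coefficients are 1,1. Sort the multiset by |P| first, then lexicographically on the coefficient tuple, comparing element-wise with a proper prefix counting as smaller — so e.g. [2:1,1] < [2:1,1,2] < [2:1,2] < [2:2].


Minimal non-faces — 14 found among 7 rays, 7 max cones:

  P={1,4}:  v_{1} + v_{4} = 0  ⇒ sig = [2:]
  P={2,5}:  v_{2} + v_{5} = 0  ⇒ sig = [2:]
  P={3,7}:  v_{3} + v_{7} = 0  ⇒ sig = [2:]
  P={1,2}:  v_{1} + v_{2} = v_{7}  ⇒ sig = [2:1]
  P={1,3}:  v_{1} + v_{3} = v_{5}  ⇒ sig = [2:1]
  P={2,3}:  v_{2} + v_{3} = v_{4}  ⇒ sig = [2:1]
  P={2,6}:  v_{2} + v_{6} = v_{3}  ⇒ sig = [2:1]
  P={3,5}:  v_{3} + v_{5} = v_{6}  ⇒ sig = [2:1]
  P={4,5}:  v_{4} + v_{5} = v_{3}  ⇒ sig = [2:1]
  P={4,7}:  v_{4} + v_{7} = v_{2}  ⇒ sig = [2:1]
  P={5,7}:  v_{5} + v_{7} = v_{1}  ⇒ sig = [2:1]
  P={6,7}:  v_{6} + v_{7} = v_{5}  ⇒ sig = [2:1]
  P={1,6}:  v_{1} + v_{6} = 2·v_{5}  ⇒ sig = [2:2]
  P={4,6}:  v_{4} + v_{6} = 2·v_{3}  ⇒ sig = [2:2]

Signatures (|P|; sorted positive RHS coefficients), sorted:
[[2:], [2:], [2:], [2:1], [2:1], [2:1], [2:1], [2:1], [2:1], [2:1], [2:1], [2:1], [2:2], [2:2]]


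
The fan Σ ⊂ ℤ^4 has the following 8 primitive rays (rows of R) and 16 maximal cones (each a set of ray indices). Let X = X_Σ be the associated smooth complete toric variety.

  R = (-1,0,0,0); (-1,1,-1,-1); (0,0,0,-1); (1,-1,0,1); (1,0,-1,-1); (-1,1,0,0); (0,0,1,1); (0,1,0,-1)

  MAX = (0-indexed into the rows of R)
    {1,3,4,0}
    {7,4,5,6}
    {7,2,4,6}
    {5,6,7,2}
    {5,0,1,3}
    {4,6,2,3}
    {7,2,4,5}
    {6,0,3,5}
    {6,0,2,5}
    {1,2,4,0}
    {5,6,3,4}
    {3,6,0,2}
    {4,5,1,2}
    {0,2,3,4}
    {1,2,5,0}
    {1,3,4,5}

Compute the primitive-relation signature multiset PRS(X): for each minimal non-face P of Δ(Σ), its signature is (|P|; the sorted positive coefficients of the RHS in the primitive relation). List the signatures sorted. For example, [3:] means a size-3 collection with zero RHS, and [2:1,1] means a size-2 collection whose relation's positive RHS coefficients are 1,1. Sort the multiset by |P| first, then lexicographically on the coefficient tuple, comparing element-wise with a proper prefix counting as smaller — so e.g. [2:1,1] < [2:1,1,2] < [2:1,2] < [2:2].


Δ(Σ) — 8 vertices, 9 min non-faces:

  {1,6}:  v_{1} + v_{6} = v_{5}  ⇒ sig = [2:1]
  {0,7}:  v_{0} + v_{7} = v_{2} + v_{5}  ⇒ sig = [2:1,1]
  {3,7}:  v_{3} + v_{7} = v_{4} + v_{6}  ⇒ sig = [2:1,1]
  {1,7}:  v_{1} + v_{7} = v_{2} + v_{4} + 2·v_{5}  ⇒ sig = [2:1,1,2]
  {0,4,6}:  v_{0} + v_{4} + v_{6} = 0  ⇒ sig = [3:]
  {2,3,5}:  v_{2} + v_{3} + v_{5} = 0  ⇒ sig = [3:]
  {0,4,5}:  v_{0} + v_{4} + v_{5} = v_{1}  ⇒ sig = [3:1]
  {1,2,3}:  v_{1} + v_{2} + v_{3} = v_{0} + v_{4}  ⇒ sig = [3:1,1]
  {2,4,5,6}:  v_{2} + v_{4} + v_{5} + v_{6} = v_{7}  ⇒ sig = [4:1]

Signatures (|P|; sorted positive RHS coefficients), sorted:
    [2:1]
    [2:1,1]
    [2:1,1]
    [2:1,1,2]
    [3:]
    [3:]
    [3:1]
    [3:1,1]
    [4:1]


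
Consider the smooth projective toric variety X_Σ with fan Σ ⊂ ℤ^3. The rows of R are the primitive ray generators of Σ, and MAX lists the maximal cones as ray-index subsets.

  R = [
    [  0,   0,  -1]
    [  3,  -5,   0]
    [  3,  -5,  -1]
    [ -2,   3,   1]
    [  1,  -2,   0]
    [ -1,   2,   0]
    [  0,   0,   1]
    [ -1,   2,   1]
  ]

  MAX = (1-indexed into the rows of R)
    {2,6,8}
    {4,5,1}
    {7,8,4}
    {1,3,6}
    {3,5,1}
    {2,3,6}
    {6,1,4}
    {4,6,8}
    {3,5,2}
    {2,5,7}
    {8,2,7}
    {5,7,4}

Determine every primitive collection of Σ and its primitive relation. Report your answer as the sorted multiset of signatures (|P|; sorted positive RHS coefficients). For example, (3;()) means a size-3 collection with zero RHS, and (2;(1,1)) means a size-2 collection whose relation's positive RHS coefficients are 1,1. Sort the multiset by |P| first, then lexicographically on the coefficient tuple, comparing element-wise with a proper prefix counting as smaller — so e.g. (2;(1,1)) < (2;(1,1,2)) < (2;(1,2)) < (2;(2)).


Primitive collections (10):

  {1,7}:  v_{1} + v_{7} = 0  →  sig = (2;())
  {5,6}:  v_{5} + v_{6} = 0  →  sig = (2;())
  {1,2}:  v_{1} + v_{2} = v_{3}  →  sig = (2;(1))
  {1,8}:  v_{1} + v_{8} = v_{6}  →  sig = (2;(1))
  {3,4}:  v_{3} + v_{4} = v_{5}  →  sig = (2;(1))
  {3,7}:  v_{3} + v_{7} = v_{2}  →  sig = (2;(1))
  {5,8}:  v_{5} + v_{8} = v_{7}  →  sig = (2;(1))
  {6,7}:  v_{6} + v_{7} = v_{8}  →  sig = (2;(1))
  {2,4}:  v_{2} + v_{4} = v_{5} + v_{7}  →  sig = (2;(1,1))
  {3,8}:  v_{3} + v_{8} = v_{2} + v_{6}  →  sig = (2;(1,1))

Hence PRS(X_Σ) =
{ (2;()) ×2,  (2;(1)) ×6,  (2;(1,1)) ×2 }


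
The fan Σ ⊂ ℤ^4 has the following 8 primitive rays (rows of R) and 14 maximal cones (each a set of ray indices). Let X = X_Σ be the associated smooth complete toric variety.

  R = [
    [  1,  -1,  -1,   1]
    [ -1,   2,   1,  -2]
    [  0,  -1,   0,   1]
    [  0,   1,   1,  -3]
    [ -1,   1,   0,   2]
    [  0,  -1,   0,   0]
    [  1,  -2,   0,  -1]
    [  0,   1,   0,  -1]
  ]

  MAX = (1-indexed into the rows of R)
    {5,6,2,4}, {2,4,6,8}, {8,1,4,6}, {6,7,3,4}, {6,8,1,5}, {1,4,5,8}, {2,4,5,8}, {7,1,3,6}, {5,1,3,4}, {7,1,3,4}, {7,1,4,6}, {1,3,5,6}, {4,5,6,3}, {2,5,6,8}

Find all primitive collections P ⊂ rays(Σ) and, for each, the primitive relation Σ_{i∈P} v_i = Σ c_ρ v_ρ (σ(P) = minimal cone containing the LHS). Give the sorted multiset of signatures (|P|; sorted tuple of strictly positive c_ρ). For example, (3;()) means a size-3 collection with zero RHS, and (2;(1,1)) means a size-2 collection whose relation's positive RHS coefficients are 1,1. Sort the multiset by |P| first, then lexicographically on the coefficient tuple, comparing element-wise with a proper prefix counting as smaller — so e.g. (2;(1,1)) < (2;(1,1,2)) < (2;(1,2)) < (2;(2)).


9 collections generate NE(X_Σ); each relation:

  • {3,8}:  v_{3} + v_{8} = 0  so sig = (2;())
  • {1,2}:  v_{1} + v_{2} = v_{8}  so sig = (2;(1))
  • {5,7}:  v_{5} + v_{7} = v_{3}  so sig = (2;(1))
  • {2,7}:  v_{2} + v_{7} = v_{4} + v_{6}  so sig = (2;(1,1))
  • {2,3}:  v_{2} + v_{3} = v_{4} + v_{5} + v_{6}  so sig = (2;(1,1,1))
  • {7,8}:  v_{7} + v_{8} = v_{1} + v_{4} + v_{6}  so sig = (2;(1,1,1))
  • {1,4,5,6}:  v_{1} + v_{4} + v_{5} + v_{6} = 0  so sig = (4;())
  • {1,3,4,6}:  v_{1} + v_{3} + v_{4} + v_{6} = v_{7}  so sig = (4;(1))
  • {4,5,6,8}:  v_{4} + v_{5} + v_{6} + v_{8} = v_{2}  so sig = (4;(1))

Signatures (|P|; sorted positive RHS coefficients), sorted:
    |P|=2: 6 collections, coeffs (), (1), (1), (1,1), (1,1,1), (1,1,1)
    |P|=4: 3 collections, coeffs (), (1), (1)


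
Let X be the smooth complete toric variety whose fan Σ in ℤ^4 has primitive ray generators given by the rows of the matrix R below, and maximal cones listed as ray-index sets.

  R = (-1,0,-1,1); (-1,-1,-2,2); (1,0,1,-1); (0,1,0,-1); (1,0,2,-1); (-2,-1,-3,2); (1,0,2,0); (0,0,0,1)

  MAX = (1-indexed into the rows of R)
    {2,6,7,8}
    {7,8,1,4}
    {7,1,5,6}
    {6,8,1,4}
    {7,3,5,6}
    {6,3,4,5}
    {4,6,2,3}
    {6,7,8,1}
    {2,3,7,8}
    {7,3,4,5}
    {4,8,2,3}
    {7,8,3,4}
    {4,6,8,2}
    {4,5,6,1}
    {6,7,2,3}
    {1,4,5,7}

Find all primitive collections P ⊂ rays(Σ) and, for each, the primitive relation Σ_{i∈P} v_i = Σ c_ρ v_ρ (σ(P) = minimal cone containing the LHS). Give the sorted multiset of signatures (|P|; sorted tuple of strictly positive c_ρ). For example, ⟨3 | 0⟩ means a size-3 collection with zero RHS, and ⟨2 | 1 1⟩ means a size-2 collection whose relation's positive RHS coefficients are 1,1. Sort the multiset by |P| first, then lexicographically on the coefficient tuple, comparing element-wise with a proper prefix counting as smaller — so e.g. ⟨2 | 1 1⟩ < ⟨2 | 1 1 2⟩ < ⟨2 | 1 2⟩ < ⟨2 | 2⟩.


Σ has 7 primitive collections:

  {1,3}:  v_{1} + v_{3} = 0 — sig = ⟨2 | 0⟩
  {5,8}:  v_{5} + v_{8} = v_{7} — sig = ⟨2 | 1⟩
  {1,2}:  v_{1} + v_{2} = v_{6} + v_{8} — sig = ⟨2 | 1 1⟩
  {2,5}:  v_{2} + v_{5} = v_{3} + v_{6} + v_{7} — sig = ⟨2 | 1 1 1⟩
  {2,4,7}:  v_{2} + v_{4} + v_{7} = v_{8} — sig = ⟨3 | 1⟩
  {3,6,8}:  v_{3} + v_{6} + v_{8} = v_{2} — sig = ⟨3 | 1⟩
  {4,6,7}:  v_{4} + v_{6} + v_{7} = v_{1} — sig = ⟨3 | 1⟩

Hence PRS(X_Σ) =
{ ⟨2 | 0⟩,  ⟨2 | 1⟩,  ⟨2 | 1 1⟩,  ⟨2 | 1 1 1⟩,  ⟨3 | 1⟩ ×3 }


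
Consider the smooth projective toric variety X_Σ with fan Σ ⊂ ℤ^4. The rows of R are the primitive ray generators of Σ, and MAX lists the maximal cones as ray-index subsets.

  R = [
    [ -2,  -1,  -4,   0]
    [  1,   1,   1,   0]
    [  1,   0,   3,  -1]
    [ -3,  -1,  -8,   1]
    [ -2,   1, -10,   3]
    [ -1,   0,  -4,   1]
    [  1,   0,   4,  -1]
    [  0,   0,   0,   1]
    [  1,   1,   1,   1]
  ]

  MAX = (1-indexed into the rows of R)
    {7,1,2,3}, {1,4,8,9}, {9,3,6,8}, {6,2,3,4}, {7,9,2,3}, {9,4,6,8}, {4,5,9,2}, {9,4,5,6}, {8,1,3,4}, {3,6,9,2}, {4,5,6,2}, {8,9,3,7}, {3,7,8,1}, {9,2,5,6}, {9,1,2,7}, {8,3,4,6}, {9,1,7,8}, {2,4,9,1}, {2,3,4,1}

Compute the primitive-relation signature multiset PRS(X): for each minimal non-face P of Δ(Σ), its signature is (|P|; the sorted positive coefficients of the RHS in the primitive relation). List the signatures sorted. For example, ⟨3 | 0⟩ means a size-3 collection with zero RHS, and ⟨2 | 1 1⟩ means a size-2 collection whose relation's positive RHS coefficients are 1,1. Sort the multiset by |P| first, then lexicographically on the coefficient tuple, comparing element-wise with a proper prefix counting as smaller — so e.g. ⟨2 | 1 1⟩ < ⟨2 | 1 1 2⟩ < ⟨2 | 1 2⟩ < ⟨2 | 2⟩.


11 minimal non-faces of Δ(Σ) (on 9 rays):

  {6,7}:  v_{6} + v_{7} = 0  so sig = ⟨2 | 0⟩
  {1,6}:  v_{1} + v_{6} = v_{4}  so sig = ⟨2 | 1⟩
  {2,8}:  v_{2} + v_{8} = v_{9}  so sig = ⟨2 | 1⟩
  {4,7}:  v_{4} + v_{7} = v_{1}  so sig = ⟨2 | 1⟩
  {5,7}:  v_{5} + v_{7} = v_{2} + v_{4} + v_{9}  so sig = ⟨2 | 1 1 1⟩
  {1,5}:  v_{1} + v_{5} = v_{2} + 2·v_{4} + v_{9}  so sig = ⟨2 | 1 1 2⟩
  {5,8}:  v_{5} + v_{8} = v_{4} + v_{6} + 2·v_{9}  so sig = ⟨2 | 1 1 2⟩
  {3,5}:  v_{3} + v_{5} = v_{2} + 2·v_{6}  so sig = ⟨2 | 1 2⟩
  {1,3,9}:  v_{1} + v_{3} + v_{9} = 0  so sig = ⟨3 | 0⟩
  {3,4,9}:  v_{3} + v_{4} + v_{9} = v_{6}  so sig = ⟨3 | 1⟩
  {2,4,6,9}:  v_{2} + v_{4} + v_{6} + v_{9} = v_{5}  so sig = ⟨4 | 1⟩

so the primitive-relation signature multiset is
    ⟨2 | 0⟩
    ⟨2 | 1⟩
    ⟨2 | 1⟩
    ⟨2 | 1⟩
    ⟨2 | 1 1 1⟩
    ⟨2 | 1 1 2⟩
    ⟨2 | 1 1 2⟩
    ⟨2 | 1 2⟩
    ⟨3 | 0⟩
    ⟨3 | 1⟩
    ⟨4 | 1⟩


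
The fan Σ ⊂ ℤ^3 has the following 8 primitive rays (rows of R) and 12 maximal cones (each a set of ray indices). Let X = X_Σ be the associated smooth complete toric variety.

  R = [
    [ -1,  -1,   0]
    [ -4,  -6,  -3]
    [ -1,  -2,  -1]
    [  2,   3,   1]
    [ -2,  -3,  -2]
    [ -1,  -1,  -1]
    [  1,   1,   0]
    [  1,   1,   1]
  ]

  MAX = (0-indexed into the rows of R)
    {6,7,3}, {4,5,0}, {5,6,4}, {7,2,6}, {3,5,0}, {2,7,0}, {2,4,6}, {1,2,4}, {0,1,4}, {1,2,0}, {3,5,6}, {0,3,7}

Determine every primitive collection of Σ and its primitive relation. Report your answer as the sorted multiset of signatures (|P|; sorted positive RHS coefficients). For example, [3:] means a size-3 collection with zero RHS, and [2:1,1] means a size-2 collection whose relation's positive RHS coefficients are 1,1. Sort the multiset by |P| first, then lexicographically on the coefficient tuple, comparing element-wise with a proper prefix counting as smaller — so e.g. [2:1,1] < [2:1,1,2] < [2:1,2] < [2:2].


Δ(Σ) — 8 vertices, 11 min non-faces:

  {0,6}:  v_{0} + v_{6} = 0 ; sig = [2:]
  {5,7}:  v_{5} + v_{7} = 0 ; sig = [2:]
  {1,3}:  v_{1} + v_{3} = v_{4} ; sig = [2:1]
  {2,3}:  v_{2} + v_{3} = v_{6} ; sig = [2:1]
  {2,5}:  v_{2} + v_{5} = v_{4} ; sig = [2:1]
  {4,7}:  v_{4} + v_{7} = v_{2} ; sig = [2:1]
  {1,6}:  v_{1} + v_{6} = v_{2} + v_{4} ; sig = [2:1,1]
  {3,4}:  v_{3} + v_{4} = v_{5} + v_{6} ; sig = [2:1,1]
  {1,5}:  v_{1} + v_{5} = v_{0} + 2·v_{4} ; sig = [2:1,2]
  {1,7}:  v_{1} + v_{7} = v_{0} + 2·v_{2} ; sig = [2:1,2]
  {0,2,4}:  v_{0} + v_{2} + v_{4} = v_{1} ; sig = [3:1]

Sorted signature multiset PRS(X):
[[2:], [2:], [2:1], [2:1], [2:1], [2:1], [2:1,1], [2:1,1], [2:1,2], [2:1,2], [3:1]]


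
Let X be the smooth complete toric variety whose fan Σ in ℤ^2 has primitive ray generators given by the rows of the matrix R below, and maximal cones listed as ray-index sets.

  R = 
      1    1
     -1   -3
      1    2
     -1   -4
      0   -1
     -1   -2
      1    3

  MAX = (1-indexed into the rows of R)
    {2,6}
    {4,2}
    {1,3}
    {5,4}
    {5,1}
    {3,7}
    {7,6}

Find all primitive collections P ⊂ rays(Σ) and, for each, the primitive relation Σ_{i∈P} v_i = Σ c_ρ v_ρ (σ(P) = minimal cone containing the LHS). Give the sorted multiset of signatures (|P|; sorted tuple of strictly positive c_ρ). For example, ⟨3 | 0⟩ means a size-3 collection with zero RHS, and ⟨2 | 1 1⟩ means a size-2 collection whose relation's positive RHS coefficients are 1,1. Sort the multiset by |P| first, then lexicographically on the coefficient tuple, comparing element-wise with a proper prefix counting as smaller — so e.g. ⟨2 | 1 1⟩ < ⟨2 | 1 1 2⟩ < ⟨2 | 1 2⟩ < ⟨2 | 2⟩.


|primitive collections| = 14. Relations:

  {2,7}:  v_{2} + v_{7} = 0  →  sig = ⟨2 | 0⟩
  {3,6}:  v_{3} + v_{6} = 0  →  sig = ⟨2 | 0⟩
  {1,6}:  v_{1} + v_{6} = v_{5}  →  sig = ⟨2 | 1⟩
  {2,3}:  v_{2} + v_{3} = v_{5}  →  sig = ⟨2 | 1⟩
  {2,5}:  v_{2} + v_{5} = v_{4}  →  sig = ⟨2 | 1⟩
  {3,5}:  v_{3} + v_{5} = v_{1}  →  sig = ⟨2 | 1⟩
  {4,7}:  v_{4} + v_{7} = v_{5}  →  sig = ⟨2 | 1⟩
  {5,6}:  v_{5} + v_{6} = v_{2}  →  sig = ⟨2 | 1⟩
  {5,7}:  v_{5} + v_{7} = v_{3}  →  sig = ⟨2 | 1⟩
  {1,2}:  v_{1} + v_{2} = 2·v_{5}  →  sig = ⟨2 | 2⟩
  {1,7}:  v_{1} + v_{7} = 2·v_{3}  →  sig = ⟨2 | 2⟩
  {3,4}:  v_{3} + v_{4} = 2·v_{5}  →  sig = ⟨2 | 2⟩
  {4,6}:  v_{4} + v_{6} = 2·v_{2}  →  sig = ⟨2 | 2⟩
  {1,4}:  v_{1} + v_{4} = 3·v_{5}  →  sig = ⟨2 | 3⟩

Hence PRS(X_Σ) =
{ ⟨2 | 0⟩ ×2,  ⟨2 | 1⟩ ×7,  ⟨2 | 2⟩ ×4,  ⟨2 | 3⟩ }


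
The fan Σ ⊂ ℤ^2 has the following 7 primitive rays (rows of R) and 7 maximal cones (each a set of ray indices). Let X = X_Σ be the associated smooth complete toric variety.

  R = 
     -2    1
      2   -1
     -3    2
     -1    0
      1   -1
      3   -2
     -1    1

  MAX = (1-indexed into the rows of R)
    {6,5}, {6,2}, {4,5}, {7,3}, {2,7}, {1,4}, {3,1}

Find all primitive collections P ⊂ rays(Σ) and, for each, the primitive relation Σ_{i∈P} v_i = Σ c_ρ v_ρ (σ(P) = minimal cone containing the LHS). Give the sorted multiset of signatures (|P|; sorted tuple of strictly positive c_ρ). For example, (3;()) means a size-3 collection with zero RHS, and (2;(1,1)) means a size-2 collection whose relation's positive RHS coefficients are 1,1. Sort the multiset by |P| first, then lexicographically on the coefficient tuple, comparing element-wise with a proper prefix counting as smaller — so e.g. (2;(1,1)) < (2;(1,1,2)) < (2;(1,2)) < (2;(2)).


Minimal non-faces — 14 found among 7 rays, 7 max cones:

  {1,2}:  v_{1} + v_{2} = 0  ⇒ sig = (2;())
  {3,6}:  v_{3} + v_{6} = 0  ⇒ sig = (2;())
  {5,7}:  v_{5} + v_{7} = 0  ⇒ sig = (2;())
  {1,5}:  v_{1} + v_{5} = v_{4}  ⇒ sig = (2;(1))
  {1,6}:  v_{1} + v_{6} = v_{5}  ⇒ sig = (2;(1))
  {1,7}:  v_{1} + v_{7} = v_{3}  ⇒ sig = (2;(1))
  {2,3}:  v_{2} + v_{3} = v_{7}  ⇒ sig = (2;(1))
  {2,4}:  v_{2} + v_{4} = v_{5}  ⇒ sig = (2;(1))
  {2,5}:  v_{2} + v_{5} = v_{6}  ⇒ sig = (2;(1))
  {3,5}:  v_{3} + v_{5} = v_{1}  ⇒ sig = (2;(1))
  {4,7}:  v_{4} + v_{7} = v_{1}  ⇒ sig = (2;(1))
  {6,7}:  v_{6} + v_{7} = v_{2}  ⇒ sig = (2;(1))
  {3,4}:  v_{3} + v_{4} = 2·v_{1}  ⇒ sig = (2;(2))
  {4,6}:  v_{4} + v_{6} = 2·v_{5}  ⇒ sig = (2;(2))

so the primitive-relation signature multiset is
    |P|=2: 14 collections, coeffs (), (), (), (1), (1), (1), (1), (1), (1), (1), (1), (1), (2), (2)


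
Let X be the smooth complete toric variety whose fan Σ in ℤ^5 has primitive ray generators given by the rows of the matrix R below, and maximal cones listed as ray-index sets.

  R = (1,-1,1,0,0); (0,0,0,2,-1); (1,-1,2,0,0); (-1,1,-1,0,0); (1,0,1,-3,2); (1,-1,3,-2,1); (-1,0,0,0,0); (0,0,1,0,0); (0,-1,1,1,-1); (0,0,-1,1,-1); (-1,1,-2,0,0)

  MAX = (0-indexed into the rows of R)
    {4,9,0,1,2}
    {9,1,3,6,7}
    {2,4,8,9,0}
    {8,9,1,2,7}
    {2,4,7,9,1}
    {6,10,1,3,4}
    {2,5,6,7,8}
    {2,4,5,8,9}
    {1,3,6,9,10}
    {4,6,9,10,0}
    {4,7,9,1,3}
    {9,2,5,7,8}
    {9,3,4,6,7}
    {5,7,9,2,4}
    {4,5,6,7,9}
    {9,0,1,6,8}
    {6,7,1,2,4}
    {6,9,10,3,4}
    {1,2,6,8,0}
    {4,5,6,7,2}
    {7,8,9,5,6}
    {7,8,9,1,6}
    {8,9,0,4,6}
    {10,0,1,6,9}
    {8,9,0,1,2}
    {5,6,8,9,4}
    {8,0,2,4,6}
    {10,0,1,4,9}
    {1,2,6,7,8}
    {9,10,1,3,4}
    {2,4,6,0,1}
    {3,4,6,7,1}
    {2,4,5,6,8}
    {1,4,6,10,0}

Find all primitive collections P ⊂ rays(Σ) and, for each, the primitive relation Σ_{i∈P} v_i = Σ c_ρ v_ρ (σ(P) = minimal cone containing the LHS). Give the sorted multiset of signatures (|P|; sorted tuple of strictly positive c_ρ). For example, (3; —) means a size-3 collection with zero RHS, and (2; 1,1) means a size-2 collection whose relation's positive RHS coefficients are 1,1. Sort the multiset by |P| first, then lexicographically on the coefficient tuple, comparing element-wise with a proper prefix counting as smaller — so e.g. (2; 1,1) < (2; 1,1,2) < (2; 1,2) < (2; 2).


The 15 primitive collections of Σ (r=11, n=5):

  {0,3}:  v_{0} + v_{3} = 0  ⟹  sig = (2; —)
  {2,10}:  v_{2} + v_{10} = 0  ⟹  sig = (2; —)
  {0,7}:  v_{0} + v_{7} = v_{2}  ⟹  sig = (2; 1)
  {2,3}:  v_{2} + v_{3} = v_{7}  ⟹  sig = (2; 1)
  {7,10}:  v_{7} + v_{10} = v_{3}  ⟹  sig = (2; 1)
  {1,5}:  v_{1} + v_{5} = v_{2} + v_{7}  ⟹  sig = (2; 1,1)
  {8,10}:  v_{8} + v_{10} = v_{6} + v_{9}  ⟹  sig = (2; 1,1)
  {0,5}:  v_{0} + v_{5} = v_{2} + v_{4} + v_{8}  ⟹  sig = (2; 1,1,1)
  {3,8}:  v_{3} + v_{8} = v_{6} + v_{7} + v_{9}  ⟹  sig = (2; 1,1,1)
  {5,10}:  v_{5} + v_{10} = v_{4} + v_{6} + v_{7} + v_{9}  ⟹  sig = (2; 1,1,1,1)
  {3,5}:  v_{3} + v_{5} = v_{4} + v_{6} + 2·v_{7} + v_{9}  ⟹  sig = (2; 1,1,1,2)
  {1,4,8}:  v_{1} + v_{4} + v_{8} = v_{2}  ⟹  sig = (3; 1)
  {2,6,9}:  v_{2} + v_{6} + v_{9} = v_{8}  ⟹  sig = (3; 1)
  {4,7,8}:  v_{4} + v_{7} + v_{8} = v_{5}  ⟹  sig = (3; 1)
  {1,4,6,9}:  v_{1} + v_{4} + v_{6} + v_{9} = 0  ⟹  sig = (4; —)

so the primitive-relation signature multiset is
[(2; —), (2; —), (2; 1), (2; 1), (2; 1), (2; 1,1), (2; 1,1), (2; 1,1,1), (2; 1,1,1), (2; 1,1,1,1), (2; 1,1,1,2), (3; 1), (3; 1), (3; 1), (4; —)]


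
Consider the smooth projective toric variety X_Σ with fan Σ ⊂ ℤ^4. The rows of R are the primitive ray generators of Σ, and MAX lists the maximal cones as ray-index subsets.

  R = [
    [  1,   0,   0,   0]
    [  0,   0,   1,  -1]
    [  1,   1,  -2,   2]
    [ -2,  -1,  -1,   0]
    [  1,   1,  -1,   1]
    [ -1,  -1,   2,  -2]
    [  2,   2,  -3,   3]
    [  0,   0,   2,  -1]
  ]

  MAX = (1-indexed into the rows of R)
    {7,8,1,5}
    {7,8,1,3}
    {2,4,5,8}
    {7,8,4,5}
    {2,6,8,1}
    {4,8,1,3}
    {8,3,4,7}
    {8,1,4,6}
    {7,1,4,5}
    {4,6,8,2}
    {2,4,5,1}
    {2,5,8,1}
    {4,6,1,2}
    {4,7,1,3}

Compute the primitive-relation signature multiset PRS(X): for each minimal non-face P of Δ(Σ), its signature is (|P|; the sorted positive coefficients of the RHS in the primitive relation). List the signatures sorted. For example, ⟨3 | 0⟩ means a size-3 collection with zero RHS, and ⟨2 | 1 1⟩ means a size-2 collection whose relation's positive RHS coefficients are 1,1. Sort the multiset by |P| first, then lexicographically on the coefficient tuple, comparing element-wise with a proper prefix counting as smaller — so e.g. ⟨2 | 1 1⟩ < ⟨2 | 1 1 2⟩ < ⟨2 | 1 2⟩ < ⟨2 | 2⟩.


Primitive collections (9):

  • {3,6}:  v_{3} + v_{6} = 0 — sig = ⟨2 | 0⟩
  • {2,3}:  v_{2} + v_{3} = v_{5} — sig = ⟨2 | 1⟩
  • {3,5}:  v_{3} + v_{5} = v_{7} — sig = ⟨2 | 1⟩
  • {5,6}:  v_{5} + v_{6} = v_{2} — sig = ⟨2 | 1⟩
  • {6,7}:  v_{6} + v_{7} = v_{5} — sig = ⟨2 | 1⟩
  • {2,7}:  v_{2} + v_{7} = 2·v_{5} — sig = ⟨2 | 2⟩
  • {1,4,5,8}:  v_{1} + v_{4} + v_{5} + v_{8} = 0 — sig = ⟨4 | 0⟩
  • {1,2,4,8}:  v_{1} + v_{2} + v_{4} + v_{8} = v_{6} — sig = ⟨4 | 1⟩
  • {1,4,7,8}:  v_{1} + v_{4} + v_{7} + v_{8} = v_{3} — sig = ⟨4 | 1⟩

Signatures (|P|; sorted positive RHS coefficients), sorted:
[⟨2 | 0⟩, ⟨2 | 1⟩, ⟨2 | 1⟩, ⟨2 | 1⟩, ⟨2 | 1⟩, ⟨2 | 2⟩, ⟨4 | 0⟩, ⟨4 | 1⟩, ⟨4 | 1⟩]


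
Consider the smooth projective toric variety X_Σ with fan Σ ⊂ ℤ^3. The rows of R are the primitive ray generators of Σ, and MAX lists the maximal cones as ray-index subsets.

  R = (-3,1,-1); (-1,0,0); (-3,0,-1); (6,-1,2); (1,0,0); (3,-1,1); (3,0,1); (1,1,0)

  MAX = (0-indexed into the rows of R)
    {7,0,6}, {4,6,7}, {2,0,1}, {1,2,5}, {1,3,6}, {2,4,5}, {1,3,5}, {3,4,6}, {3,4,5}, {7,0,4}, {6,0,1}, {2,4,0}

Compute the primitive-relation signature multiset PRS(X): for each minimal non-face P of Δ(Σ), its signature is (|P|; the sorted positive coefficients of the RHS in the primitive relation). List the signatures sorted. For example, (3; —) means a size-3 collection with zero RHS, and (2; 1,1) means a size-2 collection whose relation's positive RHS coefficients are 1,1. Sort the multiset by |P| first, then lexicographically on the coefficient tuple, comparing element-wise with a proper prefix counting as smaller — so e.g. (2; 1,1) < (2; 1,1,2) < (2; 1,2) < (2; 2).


Primitive collections (11):

  {0,5}:  v_{0} + v_{5} = 0 ; sig = (2; —)
  {1,4}:  v_{1} + v_{4} = 0 ; sig = (2; —)
  {2,6}:  v_{2} + v_{6} = 0 ; sig = (2; —)
  {0,3}:  v_{0} + v_{3} = v_{6} ; sig = (2; 1)
  {2,3}:  v_{2} + v_{3} = v_{5} ; sig = (2; 1)
  {5,6}:  v_{5} + v_{6} = v_{3} ; sig = (2; 1)
  {1,7}:  v_{1} + v_{7} = v_{0} + v_{6} ; sig = (2; 1,1)
  {2,7}:  v_{2} + v_{7} = v_{0} + v_{4} ; sig = (2; 1,1)
  {5,7}:  v_{5} + v_{7} = v_{4} + v_{6} ; sig = (2; 1,1)
  {3,7}:  v_{3} + v_{7} = v_{4} + 2·v_{6} ; sig = (2; 1,2)
  {0,4,6}:  v_{0} + v_{4} + v_{6} = v_{7} ; sig = (3; 1)

Signatures (|P|; sorted positive RHS coefficients), sorted:
[(2; —), (2; —), (2; —), (2; 1), (2; 1), (2; 1), (2; 1,1), (2; 1,1), (2; 1,1), (2; 1,2), (3; 1)]


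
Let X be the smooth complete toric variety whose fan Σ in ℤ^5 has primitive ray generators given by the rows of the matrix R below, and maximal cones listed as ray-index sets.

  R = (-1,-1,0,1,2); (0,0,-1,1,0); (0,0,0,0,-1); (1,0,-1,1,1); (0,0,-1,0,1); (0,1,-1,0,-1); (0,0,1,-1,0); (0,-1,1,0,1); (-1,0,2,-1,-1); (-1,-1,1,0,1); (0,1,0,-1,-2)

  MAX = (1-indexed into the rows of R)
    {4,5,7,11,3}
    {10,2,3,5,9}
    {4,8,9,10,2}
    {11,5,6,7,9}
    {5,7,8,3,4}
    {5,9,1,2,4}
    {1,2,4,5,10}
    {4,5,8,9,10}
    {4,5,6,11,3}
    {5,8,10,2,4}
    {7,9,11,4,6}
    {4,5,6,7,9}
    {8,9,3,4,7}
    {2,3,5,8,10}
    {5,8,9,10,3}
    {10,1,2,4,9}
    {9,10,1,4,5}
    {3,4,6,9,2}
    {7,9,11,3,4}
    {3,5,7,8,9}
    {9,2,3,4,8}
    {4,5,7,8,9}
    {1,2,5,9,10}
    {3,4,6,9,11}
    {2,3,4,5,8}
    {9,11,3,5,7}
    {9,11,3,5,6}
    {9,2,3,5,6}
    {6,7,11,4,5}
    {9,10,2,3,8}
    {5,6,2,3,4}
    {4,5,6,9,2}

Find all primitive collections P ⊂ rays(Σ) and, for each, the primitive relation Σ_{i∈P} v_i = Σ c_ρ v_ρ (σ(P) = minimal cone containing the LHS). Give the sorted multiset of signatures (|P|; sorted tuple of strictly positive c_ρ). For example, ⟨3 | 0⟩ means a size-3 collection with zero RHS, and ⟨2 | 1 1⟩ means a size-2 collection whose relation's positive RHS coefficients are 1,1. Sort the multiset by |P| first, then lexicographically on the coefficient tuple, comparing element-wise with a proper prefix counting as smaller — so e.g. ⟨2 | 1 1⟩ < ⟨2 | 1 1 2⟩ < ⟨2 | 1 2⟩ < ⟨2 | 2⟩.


Σ has 18 primitive collections:

  {2,7}:  v_{2} + v_{7} = 0 ; sig = ⟨2 | 0⟩
  {6,8}:  v_{6} + v_{8} = 0 ; sig = ⟨2 | 0⟩
  {1,3}:  v_{1} + v_{3} = v_{2} + v_{10} ; sig = ⟨2 | 1 1⟩
  {2,11}:  v_{2} + v_{11} = v_{3} + v_{6} ; sig = ⟨2 | 1 1⟩
  {8,11}:  v_{8} + v_{11} = v_{3} + v_{7} ; sig = ⟨2 | 1 1⟩
  {1,11}:  v_{1} + v_{11} = v_{2} + v_{5} + v_{9} ; sig = ⟨2 | 1 1 1⟩
  {6,10}:  v_{6} + v_{10} = v_{2} + v_{5} + v_{9} ; sig = ⟨2 | 1 1 1⟩
  {7,10}:  v_{7} + v_{10} = v_{5} + v_{8} + v_{9} ; sig = ⟨2 | 1 1 1⟩
  {10,11}:  v_{10} + v_{11} = v_{3} + v_{5} + v_{9} ; sig = ⟨2 | 1 1 1⟩
  {1,7}:  v_{1} + v_{7} = v_{4} + v_{5} + v_{9} + v_{10} ; sig = ⟨2 | 1 1 1 1⟩
  {1,8}:  v_{1} + v_{8} = v_{4} + 2·v_{10} ; sig = ⟨2 | 1 2⟩
  {1,6}:  v_{1} + v_{6} = 2·v_{2} + v_{4} + 2·v_{5} + 2·v_{9} ; sig = ⟨2 | 1 2 2 2⟩
  {3,6,7}:  v_{3} + v_{6} + v_{7} = v_{11} ; sig = ⟨3 | 1⟩
  {3,4,10}:  v_{3} + v_{4} + v_{10} = v_{2} + v_{8} ; sig = ⟨3 | 1 1⟩
  {3,4,5,9}:  v_{3} + v_{4} + v_{5} + v_{9} = 0 ; sig = ⟨4 | 0⟩
  {2,5,8,9}:  v_{2} + v_{5} + v_{8} + v_{9} = v_{10} ; sig = ⟨4 | 1⟩
  {4,5,9,11}:  v_{4} + v_{5} + v_{9} + v_{11} = v_{6} + v_{7} ; sig = ⟨4 | 1 1⟩
  {2,4,5,9,10}:  v_{2} + v_{4} + v_{5} + v_{9} + v_{10} = v_{1} ; sig = ⟨5 | 1⟩

so the primitive-relation signature multiset is
    |P|=2: 12 collections, coeffs (), (), (1,1), (1,1), (1,1), (1,1,1), (1,1,1), (1,1,1), (1,1,1), (1,1,1,1), (1,2), (1,2,2,2)
    |P|=3: 2 collections, coeffs (1), (1,1)
    |P|=4: 3 collections, coeffs (), (1), (1,1)
    |P|=5: 1 collection, coeffs (1)


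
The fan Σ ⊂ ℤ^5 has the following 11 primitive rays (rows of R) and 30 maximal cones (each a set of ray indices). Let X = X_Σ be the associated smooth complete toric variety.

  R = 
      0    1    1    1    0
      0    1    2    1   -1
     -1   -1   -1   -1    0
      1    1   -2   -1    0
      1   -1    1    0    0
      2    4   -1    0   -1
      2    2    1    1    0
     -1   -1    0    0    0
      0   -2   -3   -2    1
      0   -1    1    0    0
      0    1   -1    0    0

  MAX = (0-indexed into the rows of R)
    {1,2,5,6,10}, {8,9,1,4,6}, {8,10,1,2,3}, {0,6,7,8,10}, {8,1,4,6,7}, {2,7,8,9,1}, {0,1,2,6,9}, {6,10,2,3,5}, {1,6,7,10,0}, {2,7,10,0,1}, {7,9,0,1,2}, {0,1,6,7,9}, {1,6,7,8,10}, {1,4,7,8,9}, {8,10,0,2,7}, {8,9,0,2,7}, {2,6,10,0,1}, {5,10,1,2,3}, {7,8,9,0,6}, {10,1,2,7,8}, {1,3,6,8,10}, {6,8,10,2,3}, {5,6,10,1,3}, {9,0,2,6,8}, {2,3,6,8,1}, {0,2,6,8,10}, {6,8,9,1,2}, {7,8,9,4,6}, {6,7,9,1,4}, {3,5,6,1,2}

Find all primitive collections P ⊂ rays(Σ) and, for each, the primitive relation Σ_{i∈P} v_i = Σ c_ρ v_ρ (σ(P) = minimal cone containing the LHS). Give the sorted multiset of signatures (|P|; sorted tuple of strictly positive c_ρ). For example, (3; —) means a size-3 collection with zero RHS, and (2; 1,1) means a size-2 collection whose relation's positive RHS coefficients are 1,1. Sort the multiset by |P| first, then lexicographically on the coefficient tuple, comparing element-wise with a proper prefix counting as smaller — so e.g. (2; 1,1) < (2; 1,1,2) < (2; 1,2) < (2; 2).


Primitive collections (18):

  • {9,10}:  v_{9} + v_{10} = 0 ; sig = (2; —)
  • {0,3}:  v_{0} + v_{3} = v_{2} + v_{6} + v_{10} ; sig = (2; 1,1,1)
  • {0,4}:  v_{0} + v_{4} = v_{6} + v_{7} + v_{9} ; sig = (2; 1,1,1)
  • {2,4}:  v_{2} + v_{4} = v_{1} + v_{8} + v_{9} ; sig = (2; 1,1,1)
  • {3,7}:  v_{3} + v_{7} = v_{1} + v_{8} + v_{10} ; sig = (2; 1,1,1)
  • {5,7}:  v_{5} + v_{7} = v_{1} + v_{3} + v_{10} ; sig = (2; 1,1,1)
  • {3,9}:  v_{3} + v_{9} = v_{1} + v_{2} + v_{6} + v_{8} ; sig = (2; 1,1,1,1)
  • {4,10}:  v_{4} + v_{10} = v_{1} + v_{6} + v_{7} + v_{8} ; sig = (2; 1,1,1,1)
  • {5,9}:  v_{5} + v_{9} = v_{1} + v_{2} + v_{3} + v_{6} ; sig = (2; 1,1,1,1)
  • {4,5}:  v_{4} + v_{5} = 2·v_{1} + v_{3} + v_{6} + v_{8} ; sig = (2; 1,1,1,2)
  • {3,4}:  v_{3} + v_{4} = 2·v_{1} + v_{6} + 2·v_{8} ; sig = (2; 1,2,2)
  • {0,5}:  v_{0} + v_{5} = v_{1} + 2·v_{2} + 2·v_{6} + 2·v_{10} ; sig = (2; 1,2,2,2)
  • {5,8}:  v_{5} + v_{8} = 2·v_{3} ; sig = (2; 2)
  • {0,1,8}:  v_{0} + v_{1} + v_{8} = 0 ; sig = (3; —)
  • {2,6,7}:  v_{2} + v_{6} + v_{7} = 0 ; sig = (3; —)
  • {1,2,3,6,10}:  v_{1} + v_{2} + v_{3} + v_{6} + v_{10} = v_{5} ; sig = (5; 1)
  • {1,2,6,8,10}:  v_{1} + v_{2} + v_{6} + v_{8} + v_{10} = v_{3} ; sig = (5; 1)
  • {1,6,7,8,9}:  v_{1} + v_{6} + v_{7} + v_{8} + v_{9} = v_{4} ; sig = (5; 1)

so the primitive-relation signature multiset is
[(2; —), (2; 1,1,1), (2; 1,1,1), (2; 1,1,1), (2; 1,1,1), (2; 1,1,1), (2; 1,1,1,1), (2; 1,1,1,1), (2; 1,1,1,1), (2; 1,1,1,2), (2; 1,2,2), (2; 1,2,2,2), (2; 2), (3; —), (3; —), (5; 1), (5; 1), (5; 1)]


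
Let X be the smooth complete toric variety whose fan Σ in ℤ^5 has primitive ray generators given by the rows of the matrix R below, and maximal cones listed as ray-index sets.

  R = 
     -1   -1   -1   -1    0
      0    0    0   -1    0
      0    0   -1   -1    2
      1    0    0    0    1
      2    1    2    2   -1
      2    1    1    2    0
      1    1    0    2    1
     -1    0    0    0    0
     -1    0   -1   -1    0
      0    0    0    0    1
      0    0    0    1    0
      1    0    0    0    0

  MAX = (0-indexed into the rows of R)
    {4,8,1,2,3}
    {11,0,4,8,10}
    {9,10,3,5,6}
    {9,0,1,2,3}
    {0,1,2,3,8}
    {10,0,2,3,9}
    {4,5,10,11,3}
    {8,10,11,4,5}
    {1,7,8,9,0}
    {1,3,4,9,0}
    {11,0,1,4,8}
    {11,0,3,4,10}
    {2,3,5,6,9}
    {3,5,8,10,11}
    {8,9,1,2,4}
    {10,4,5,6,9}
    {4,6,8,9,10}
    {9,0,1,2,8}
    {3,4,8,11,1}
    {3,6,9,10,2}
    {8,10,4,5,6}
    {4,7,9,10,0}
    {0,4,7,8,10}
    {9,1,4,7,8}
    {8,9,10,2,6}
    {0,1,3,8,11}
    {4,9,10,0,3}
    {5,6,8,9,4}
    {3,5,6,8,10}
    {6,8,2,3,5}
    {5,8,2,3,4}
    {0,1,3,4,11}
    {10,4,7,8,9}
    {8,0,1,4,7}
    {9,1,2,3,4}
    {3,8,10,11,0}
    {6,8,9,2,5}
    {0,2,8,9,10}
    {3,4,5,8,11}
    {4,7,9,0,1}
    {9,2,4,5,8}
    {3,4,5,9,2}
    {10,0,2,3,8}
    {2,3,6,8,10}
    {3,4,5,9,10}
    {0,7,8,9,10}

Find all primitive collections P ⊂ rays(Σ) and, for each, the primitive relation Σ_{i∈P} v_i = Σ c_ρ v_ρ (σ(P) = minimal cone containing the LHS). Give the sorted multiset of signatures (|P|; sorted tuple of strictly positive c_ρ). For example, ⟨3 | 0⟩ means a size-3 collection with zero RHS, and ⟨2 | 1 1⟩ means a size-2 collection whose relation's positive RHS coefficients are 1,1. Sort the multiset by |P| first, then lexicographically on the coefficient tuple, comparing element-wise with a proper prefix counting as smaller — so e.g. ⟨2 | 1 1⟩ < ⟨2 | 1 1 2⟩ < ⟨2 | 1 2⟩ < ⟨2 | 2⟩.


The 23 primitive collections of Σ (r=12, n=5):

  {1,10}:  v_{1} + v_{10} = 0 ; sig = ⟨2 | 0⟩
  {7,11}:  v_{7} + v_{11} = 0 ; sig = ⟨2 | 0⟩
  {3,7}:  v_{3} + v_{7} = v_{9} ; sig = ⟨2 | 1⟩
  {9,11}:  v_{9} + v_{11} = v_{3} ; sig = ⟨2 | 1⟩
  {0,5}:  v_{0} + v_{5} = v_{10} + v_{11} ; sig = ⟨2 | 1 1⟩
  {1,5}:  v_{1} + v_{5} = v_{3} + v_{4} + v_{8} ; sig = ⟨2 | 1 1 1⟩
  {1,6}:  v_{1} + v_{6} = v_{5} + v_{8} + v_{9} ; sig = ⟨2 | 1 1 1⟩
  {5,7}:  v_{5} + v_{7} = v_{4} + v_{8} + v_{9} + v_{10} ; sig = ⟨2 | 1 1 1 1⟩
  {6,11}:  v_{6} + v_{11} = v_{3} + v_{5} + v_{8} + v_{10} ; sig = ⟨2 | 1 1 1 1⟩
  {0,6}:  v_{0} + v_{6} = v_{3} + v_{8} + 2·v_{10} ; sig = ⟨2 | 1 1 2⟩
  {2,7}:  v_{2} + v_{7} = v_{8} + 2·v_{9} ; sig = ⟨2 | 1 2⟩
  {2,11}:  v_{2} + v_{11} = 2·v_{3} + v_{8} ; sig = ⟨2 | 1 2⟩
  {6,7}:  v_{6} + v_{7} = v_{4} + 2·v_{8} + 2·v_{9} + 2·v_{10} ; sig = ⟨2 | 1 2 2 2⟩
  {0,2,4}:  v_{0} + v_{2} + v_{4} = v_{3} ; sig = ⟨3 | 1⟩
  {3,8,9}:  v_{3} + v_{8} + v_{9} = v_{2} ; sig = ⟨3 | 1⟩
  {2,4,10}:  v_{2} + v_{4} + v_{10} = v_{5} + v_{9} ; sig = ⟨3 | 1 1⟩
  {2,5,10}:  v_{2} + v_{5} + v_{10} = v_{3} + v_{6} ; sig = ⟨3 | 1 1⟩
  {3,4,6}:  v_{3} + v_{4} + v_{6} = 2·v_{5} + v_{9} ; sig = ⟨3 | 1 2⟩
  {2,4,6}:  v_{2} + v_{4} + v_{6} = 2·v_{5} + v_{8} + 2·v_{9} ; sig = ⟨3 | 1 2 2⟩
  {0,4,8,9}:  v_{0} + v_{4} + v_{8} + v_{9} = 0 ; sig = ⟨4 | 0⟩
  {0,3,4,8}:  v_{0} + v_{3} + v_{4} + v_{8} = v_{11} ; sig = ⟨4 | 1⟩
  {3,4,8,10}:  v_{3} + v_{4} + v_{8} + v_{10} = v_{5} ; sig = ⟨4 | 1⟩
  {5,8,9,10}:  v_{5} + v_{8} + v_{9} + v_{10} = v_{6} ; sig = ⟨4 | 1⟩

so the primitive-relation signature multiset is
{ ⟨2 | 0⟩ ×2,  ⟨2 | 1⟩ ×2,  ⟨2 | 1 1⟩,  ⟨2 | 1 1 1⟩ ×2,  ⟨2 | 1 1 1 1⟩ ×2,  ⟨2 | 1 1 2⟩,  ⟨2 | 1 2⟩ ×2,  ⟨2 | 1 2 2 2⟩,  ⟨3 | 1⟩ ×2,  ⟨3 | 1 1⟩ ×2,  ⟨3 | 1 2⟩,  ⟨3 | 1 2 2⟩,  ⟨4 | 0⟩,  ⟨4 | 1⟩ ×3 }


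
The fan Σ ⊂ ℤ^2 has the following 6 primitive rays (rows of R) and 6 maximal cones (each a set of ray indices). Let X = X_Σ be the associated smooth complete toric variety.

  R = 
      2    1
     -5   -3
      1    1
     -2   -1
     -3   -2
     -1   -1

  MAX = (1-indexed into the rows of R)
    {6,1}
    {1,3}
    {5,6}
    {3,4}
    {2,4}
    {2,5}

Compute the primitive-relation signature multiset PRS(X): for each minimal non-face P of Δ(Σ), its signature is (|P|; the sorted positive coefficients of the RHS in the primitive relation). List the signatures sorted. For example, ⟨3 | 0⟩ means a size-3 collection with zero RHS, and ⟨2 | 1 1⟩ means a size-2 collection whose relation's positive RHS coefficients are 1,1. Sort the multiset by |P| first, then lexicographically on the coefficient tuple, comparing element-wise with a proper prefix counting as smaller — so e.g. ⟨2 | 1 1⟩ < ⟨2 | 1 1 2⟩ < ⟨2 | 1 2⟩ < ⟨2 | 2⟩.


9 minimal non-faces of Δ(Σ) (on 6 rays):

  P = {1,4}:  v_{1} + v_{4} = 0 ; sig = ⟨2 | 0⟩
  P = {3,6}:  v_{3} + v_{6} = 0 ; sig = ⟨2 | 0⟩
  P = {1,2}:  v_{1} + v_{2} = v_{5} ; sig = ⟨2 | 1⟩
  P = {1,5}:  v_{1} + v_{5} = v_{6} ; sig = ⟨2 | 1⟩
  P = {3,5}:  v_{3} + v_{5} = v_{4} ; sig = ⟨2 | 1⟩
  P = {4,5}:  v_{4} + v_{5} = v_{2} ; sig = ⟨2 | 1⟩
  P = {4,6}:  v_{4} + v_{6} = v_{5} ; sig = ⟨2 | 1⟩
  P = {2,3}:  v_{2} + v_{3} = 2·v_{4} ; sig = ⟨2 | 2⟩
  P = {2,6}:  v_{2} + v_{6} = 2·v_{5} ; sig = ⟨2 | 2⟩

Hence PRS(X_Σ) =
{ ⟨2 | 0⟩ ×2,  ⟨2 | 1⟩ ×5,  ⟨2 | 2⟩ ×2 }


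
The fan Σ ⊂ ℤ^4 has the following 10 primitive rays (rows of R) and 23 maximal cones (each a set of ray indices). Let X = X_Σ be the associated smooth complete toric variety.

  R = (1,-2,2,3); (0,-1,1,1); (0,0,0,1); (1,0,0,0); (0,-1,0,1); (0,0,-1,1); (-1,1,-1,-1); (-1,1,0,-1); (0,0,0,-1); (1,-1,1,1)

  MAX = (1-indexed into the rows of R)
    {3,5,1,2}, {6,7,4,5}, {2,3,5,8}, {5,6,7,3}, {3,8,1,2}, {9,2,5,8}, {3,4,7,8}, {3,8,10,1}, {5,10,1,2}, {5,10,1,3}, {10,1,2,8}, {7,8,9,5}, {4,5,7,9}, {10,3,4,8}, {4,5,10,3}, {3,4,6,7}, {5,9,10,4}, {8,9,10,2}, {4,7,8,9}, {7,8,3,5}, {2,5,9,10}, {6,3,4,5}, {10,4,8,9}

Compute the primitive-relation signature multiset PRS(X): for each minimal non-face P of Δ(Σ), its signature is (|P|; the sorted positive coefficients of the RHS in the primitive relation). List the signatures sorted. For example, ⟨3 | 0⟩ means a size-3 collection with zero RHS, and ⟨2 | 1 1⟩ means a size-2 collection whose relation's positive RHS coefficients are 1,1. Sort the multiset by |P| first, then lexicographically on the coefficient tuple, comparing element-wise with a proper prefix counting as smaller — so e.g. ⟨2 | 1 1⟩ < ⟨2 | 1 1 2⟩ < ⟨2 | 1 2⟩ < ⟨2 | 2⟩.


Minimal non-faces — 17 found among 10 rays, 23 max cones:

  {3,9}:  v_{3} + v_{9} = 0  →  sig = ⟨2 | 0⟩
  {7,10}:  v_{7} + v_{10} = 0  →  sig = ⟨2 | 0⟩
  {2,4}:  v_{2} + v_{4} = v_{10}  →  sig = ⟨2 | 1⟩
  {1,7}:  v_{1} + v_{7} = v_{2} + v_{3}  →  sig = ⟨2 | 1 1⟩
  {1,9}:  v_{1} + v_{9} = v_{2} + v_{10}  →  sig = ⟨2 | 1 1⟩
  {2,6}:  v_{2} + v_{6} = v_{3} + v_{5}  →  sig = ⟨2 | 1 1⟩
  {2,7}:  v_{2} + v_{7} = v_{5} + v_{8}  →  sig = ⟨2 | 1 1⟩
  {6,8}:  v_{6} + v_{8} = v_{3} + v_{7}  →  sig = ⟨2 | 1 1⟩
  {6,9}:  v_{6} + v_{9} = v_{4} + v_{5} + v_{7}  →  sig = ⟨2 | 1 1 1⟩
  {6,10}:  v_{6} + v_{10} = v_{3} + v_{4} + v_{5}  →  sig = ⟨2 | 1 1 1⟩
  {1,6}:  v_{1} + v_{6} = 2·v_{3} + v_{5} + v_{10}  →  sig = ⟨2 | 1 1 2⟩
  {1,4}:  v_{1} + v_{4} = v_{3} + 2·v_{10}  →  sig = ⟨2 | 1 2⟩
  {4,5,8}:  v_{4} + v_{5} + v_{8} = 0  →  sig = ⟨3 | 0⟩
  {2,3,10}:  v_{2} + v_{3} + v_{10} = v_{1}  →  sig = ⟨3 | 1⟩
  {5,8,10}:  v_{5} + v_{8} + v_{10} = v_{2}  →  sig = ⟨3 | 1⟩
  {1,5,8}:  v_{1} + v_{5} + v_{8} = 2·v_{2} + v_{3}  →  sig = ⟨3 | 1 2⟩
  {3,4,5,7}:  v_{3} + v_{4} + v_{5} + v_{7} = v_{6}  →  sig = ⟨4 | 1⟩

Signatures (|P|; sorted positive RHS coefficients), sorted:
    ⟨2 | 0⟩
    ⟨2 | 0⟩
    ⟨2 | 1⟩
    ⟨2 | 1 1⟩
    ⟨2 | 1 1⟩
    ⟨2 | 1 1⟩
    ⟨2 | 1 1⟩
    ⟨2 | 1 1⟩
    ⟨2 | 1 1 1⟩
    ⟨2 | 1 1 1⟩
    ⟨2 | 1 1 2⟩
    ⟨2 | 1 2⟩
    ⟨3 | 0⟩
    ⟨3 | 1⟩
    ⟨3 | 1⟩
    ⟨3 | 1 2⟩
    ⟨4 | 1⟩


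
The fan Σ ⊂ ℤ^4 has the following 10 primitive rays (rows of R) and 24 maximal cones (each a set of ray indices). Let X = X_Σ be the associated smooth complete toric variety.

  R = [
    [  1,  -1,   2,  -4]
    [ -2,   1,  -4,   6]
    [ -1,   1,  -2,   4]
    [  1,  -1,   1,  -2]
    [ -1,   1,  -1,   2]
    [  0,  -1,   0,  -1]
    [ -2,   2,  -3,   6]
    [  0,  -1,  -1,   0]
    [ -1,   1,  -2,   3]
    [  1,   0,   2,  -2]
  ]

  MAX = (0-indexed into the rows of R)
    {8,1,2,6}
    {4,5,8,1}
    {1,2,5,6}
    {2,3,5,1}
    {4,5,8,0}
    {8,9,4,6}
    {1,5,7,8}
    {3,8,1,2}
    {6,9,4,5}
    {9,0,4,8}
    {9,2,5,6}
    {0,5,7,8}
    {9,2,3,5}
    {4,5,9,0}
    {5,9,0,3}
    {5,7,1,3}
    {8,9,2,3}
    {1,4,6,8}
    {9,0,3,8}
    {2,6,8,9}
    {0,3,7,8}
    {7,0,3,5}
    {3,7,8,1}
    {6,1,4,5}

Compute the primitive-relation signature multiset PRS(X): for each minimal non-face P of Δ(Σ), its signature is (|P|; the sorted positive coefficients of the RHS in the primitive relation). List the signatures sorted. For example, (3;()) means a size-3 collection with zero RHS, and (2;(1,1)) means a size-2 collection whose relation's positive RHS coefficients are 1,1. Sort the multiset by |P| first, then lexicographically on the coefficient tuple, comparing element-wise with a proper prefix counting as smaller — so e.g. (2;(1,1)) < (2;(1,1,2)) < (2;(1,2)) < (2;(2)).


15 minimal non-faces of Δ(Σ) (on 10 rays):

  {0,2}:  v_{0} + v_{2} = 0  ⟹  sig = (2;())
  {3,4}:  v_{3} + v_{4} = 0  ⟹  sig = (2;())
  {0,6}:  v_{0} + v_{6} = v_{4}  ⟹  sig = (2;(1))
  {1,9}:  v_{1} + v_{9} = v_{2}  ⟹  sig = (2;(1))
  {2,4}:  v_{2} + v_{4} = v_{6}  ⟹  sig = (2;(1))
  {3,6}:  v_{3} + v_{6} = v_{2}  ⟹  sig = (2;(1))
  {6,7}:  v_{6} + v_{7} = v_{1}  ⟹  sig = (2;(1))
  {7,9}:  v_{7} + v_{9} = v_{3}  ⟹  sig = (2;(1))
  {0,1}:  v_{0} + v_{1} = v_{5} + v_{8}  ⟹  sig = (2;(1,1))
  {2,7}:  v_{2} + v_{7} = v_{1} + v_{3}  ⟹  sig = (2;(1,1))
  {4,7}:  v_{4} + v_{7} = v_{5} + v_{8}  ⟹  sig = (2;(1,1))
  {5,8,9}:  v_{5} + v_{8} + v_{9} = 0  ⟹  sig = (3;())
  {2,5,8}:  v_{2} + v_{5} + v_{8} = v_{1}  ⟹  sig = (3;(1))
  {3,5,8}:  v_{3} + v_{5} + v_{8} = v_{7}  ⟹  sig = (3;(1))
  {5,6,8}:  v_{5} + v_{6} + v_{8} = v_{1} + v_{4}  ⟹  sig = (3;(1,1))

Signatures (|P|; sorted positive RHS coefficients), sorted:
    (2;())
    (2;())
    (2;(1))
    (2;(1))
    (2;(1))
    (2;(1))
    (2;(1))
    (2;(1))
    (2;(1,1))
    (2;(1,1))
    (2;(1,1))
    (3;())
    (3;(1))
    (3;(1))
    (3;(1,1))
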